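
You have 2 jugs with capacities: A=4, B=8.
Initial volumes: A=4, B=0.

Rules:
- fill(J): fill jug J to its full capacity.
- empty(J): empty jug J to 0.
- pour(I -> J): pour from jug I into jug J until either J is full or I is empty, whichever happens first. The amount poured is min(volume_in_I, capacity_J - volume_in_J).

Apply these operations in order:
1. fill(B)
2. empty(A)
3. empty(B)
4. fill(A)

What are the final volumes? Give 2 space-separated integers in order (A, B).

Answer: 4 0

Derivation:
Step 1: fill(B) -> (A=4 B=8)
Step 2: empty(A) -> (A=0 B=8)
Step 3: empty(B) -> (A=0 B=0)
Step 4: fill(A) -> (A=4 B=0)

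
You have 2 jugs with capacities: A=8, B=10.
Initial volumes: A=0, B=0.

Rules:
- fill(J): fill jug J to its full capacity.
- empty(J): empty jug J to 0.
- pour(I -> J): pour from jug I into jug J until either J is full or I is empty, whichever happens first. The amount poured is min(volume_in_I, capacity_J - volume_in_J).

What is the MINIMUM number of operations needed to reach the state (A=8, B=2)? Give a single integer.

BFS from (A=0, B=0). One shortest path:
  1. fill(B) -> (A=0 B=10)
  2. pour(B -> A) -> (A=8 B=2)
Reached target in 2 moves.

Answer: 2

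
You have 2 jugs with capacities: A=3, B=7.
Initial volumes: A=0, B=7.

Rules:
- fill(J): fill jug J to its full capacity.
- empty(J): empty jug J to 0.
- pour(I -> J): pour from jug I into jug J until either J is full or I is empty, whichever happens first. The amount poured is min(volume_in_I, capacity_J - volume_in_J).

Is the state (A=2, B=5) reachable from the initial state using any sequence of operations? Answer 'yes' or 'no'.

Answer: no

Derivation:
BFS explored all 20 reachable states.
Reachable set includes: (0,0), (0,1), (0,2), (0,3), (0,4), (0,5), (0,6), (0,7), (1,0), (1,7), (2,0), (2,7) ...
Target (A=2, B=5) not in reachable set → no.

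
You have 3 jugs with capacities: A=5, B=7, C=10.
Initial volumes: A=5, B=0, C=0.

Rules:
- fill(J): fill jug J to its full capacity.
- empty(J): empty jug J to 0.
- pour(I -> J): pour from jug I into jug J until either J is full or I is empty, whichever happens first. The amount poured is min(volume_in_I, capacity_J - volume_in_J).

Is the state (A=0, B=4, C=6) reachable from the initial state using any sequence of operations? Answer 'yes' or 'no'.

BFS from (A=5, B=0, C=0):
  1. empty(A) -> (A=0 B=0 C=0)
  2. fill(C) -> (A=0 B=0 C=10)
  3. pour(C -> B) -> (A=0 B=7 C=3)
  4. pour(B -> A) -> (A=5 B=2 C=3)
  5. pour(A -> C) -> (A=0 B=2 C=8)
  6. pour(B -> A) -> (A=2 B=0 C=8)
  7. pour(C -> B) -> (A=2 B=7 C=1)
  8. pour(B -> A) -> (A=5 B=4 C=1)
  9. pour(A -> C) -> (A=0 B=4 C=6)
Target reached → yes.

Answer: yes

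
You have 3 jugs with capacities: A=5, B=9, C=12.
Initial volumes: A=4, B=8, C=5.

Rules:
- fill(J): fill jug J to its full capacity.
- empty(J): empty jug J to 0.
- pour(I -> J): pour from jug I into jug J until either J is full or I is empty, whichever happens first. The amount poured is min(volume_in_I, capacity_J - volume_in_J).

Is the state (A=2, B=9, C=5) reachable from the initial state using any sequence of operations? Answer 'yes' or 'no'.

BFS from (A=4, B=8, C=5):
  1. pour(B -> A) -> (A=5 B=7 C=5)
  2. empty(A) -> (A=0 B=7 C=5)
  3. pour(B -> A) -> (A=5 B=2 C=5)
  4. empty(A) -> (A=0 B=2 C=5)
  5. pour(B -> A) -> (A=2 B=0 C=5)
  6. fill(B) -> (A=2 B=9 C=5)
Target reached → yes.

Answer: yes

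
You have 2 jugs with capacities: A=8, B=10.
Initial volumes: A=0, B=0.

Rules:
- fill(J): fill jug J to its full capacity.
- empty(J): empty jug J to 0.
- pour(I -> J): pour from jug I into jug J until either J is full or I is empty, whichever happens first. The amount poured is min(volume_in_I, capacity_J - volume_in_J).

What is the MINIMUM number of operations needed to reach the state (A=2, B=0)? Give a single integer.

BFS from (A=0, B=0). One shortest path:
  1. fill(B) -> (A=0 B=10)
  2. pour(B -> A) -> (A=8 B=2)
  3. empty(A) -> (A=0 B=2)
  4. pour(B -> A) -> (A=2 B=0)
Reached target in 4 moves.

Answer: 4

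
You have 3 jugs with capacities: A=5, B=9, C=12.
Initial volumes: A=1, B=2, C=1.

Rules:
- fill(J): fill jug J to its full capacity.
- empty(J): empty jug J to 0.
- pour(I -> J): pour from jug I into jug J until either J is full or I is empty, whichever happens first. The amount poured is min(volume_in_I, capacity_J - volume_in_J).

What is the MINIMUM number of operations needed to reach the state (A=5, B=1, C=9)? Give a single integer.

BFS from (A=1, B=2, C=1). One shortest path:
  1. empty(A) -> (A=0 B=2 C=1)
  2. pour(B -> A) -> (A=2 B=0 C=1)
  3. pour(C -> B) -> (A=2 B=1 C=0)
  4. fill(C) -> (A=2 B=1 C=12)
  5. pour(C -> A) -> (A=5 B=1 C=9)
Reached target in 5 moves.

Answer: 5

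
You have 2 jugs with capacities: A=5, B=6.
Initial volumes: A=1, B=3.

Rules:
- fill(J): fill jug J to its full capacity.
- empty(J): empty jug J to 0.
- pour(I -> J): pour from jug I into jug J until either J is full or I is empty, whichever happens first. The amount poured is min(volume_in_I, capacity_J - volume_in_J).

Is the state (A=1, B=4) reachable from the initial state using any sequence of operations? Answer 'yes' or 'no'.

Answer: no

Derivation:
BFS explored all 23 reachable states.
Reachable set includes: (0,0), (0,1), (0,2), (0,3), (0,4), (0,5), (0,6), (1,0), (1,3), (1,6), (2,0), (2,6) ...
Target (A=1, B=4) not in reachable set → no.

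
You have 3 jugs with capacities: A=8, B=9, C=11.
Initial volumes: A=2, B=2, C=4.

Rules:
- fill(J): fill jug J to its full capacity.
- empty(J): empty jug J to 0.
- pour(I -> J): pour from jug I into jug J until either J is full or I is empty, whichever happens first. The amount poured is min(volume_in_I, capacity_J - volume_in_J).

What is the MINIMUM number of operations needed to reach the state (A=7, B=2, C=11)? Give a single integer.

BFS from (A=2, B=2, C=4). One shortest path:
  1. fill(A) -> (A=8 B=2 C=4)
  2. empty(B) -> (A=8 B=0 C=4)
  3. pour(A -> B) -> (A=0 B=8 C=4)
  4. fill(A) -> (A=8 B=8 C=4)
  5. pour(A -> B) -> (A=7 B=9 C=4)
  6. pour(B -> C) -> (A=7 B=2 C=11)
Reached target in 6 moves.

Answer: 6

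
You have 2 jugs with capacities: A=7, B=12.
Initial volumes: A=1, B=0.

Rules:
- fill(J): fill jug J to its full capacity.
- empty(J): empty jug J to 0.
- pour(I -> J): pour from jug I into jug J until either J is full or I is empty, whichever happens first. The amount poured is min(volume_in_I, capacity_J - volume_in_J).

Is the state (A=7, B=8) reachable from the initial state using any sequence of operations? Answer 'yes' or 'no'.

BFS from (A=1, B=0):
  1. pour(A -> B) -> (A=0 B=1)
  2. fill(A) -> (A=7 B=1)
  3. pour(A -> B) -> (A=0 B=8)
  4. fill(A) -> (A=7 B=8)
Target reached → yes.

Answer: yes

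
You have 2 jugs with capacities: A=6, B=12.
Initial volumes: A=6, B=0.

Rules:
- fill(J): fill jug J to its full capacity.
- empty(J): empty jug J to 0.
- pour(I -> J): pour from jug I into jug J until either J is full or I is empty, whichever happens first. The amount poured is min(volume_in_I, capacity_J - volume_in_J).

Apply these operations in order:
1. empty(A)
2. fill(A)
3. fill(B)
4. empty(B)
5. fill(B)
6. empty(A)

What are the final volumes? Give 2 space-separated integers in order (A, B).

Step 1: empty(A) -> (A=0 B=0)
Step 2: fill(A) -> (A=6 B=0)
Step 3: fill(B) -> (A=6 B=12)
Step 4: empty(B) -> (A=6 B=0)
Step 5: fill(B) -> (A=6 B=12)
Step 6: empty(A) -> (A=0 B=12)

Answer: 0 12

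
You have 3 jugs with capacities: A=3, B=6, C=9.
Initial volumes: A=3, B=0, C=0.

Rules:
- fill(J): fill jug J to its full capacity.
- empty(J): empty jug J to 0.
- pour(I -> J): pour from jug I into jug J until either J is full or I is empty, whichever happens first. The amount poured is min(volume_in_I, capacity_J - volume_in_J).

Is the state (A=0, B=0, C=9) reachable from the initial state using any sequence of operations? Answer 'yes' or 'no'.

BFS from (A=3, B=0, C=0):
  1. empty(A) -> (A=0 B=0 C=0)
  2. fill(C) -> (A=0 B=0 C=9)
Target reached → yes.

Answer: yes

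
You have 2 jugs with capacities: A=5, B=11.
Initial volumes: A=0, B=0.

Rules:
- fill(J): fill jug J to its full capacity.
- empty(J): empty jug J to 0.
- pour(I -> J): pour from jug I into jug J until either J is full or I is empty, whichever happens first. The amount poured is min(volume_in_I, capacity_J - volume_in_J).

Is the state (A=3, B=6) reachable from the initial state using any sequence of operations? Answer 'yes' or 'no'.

BFS explored all 32 reachable states.
Reachable set includes: (0,0), (0,1), (0,2), (0,3), (0,4), (0,5), (0,6), (0,7), (0,8), (0,9), (0,10), (0,11) ...
Target (A=3, B=6) not in reachable set → no.

Answer: no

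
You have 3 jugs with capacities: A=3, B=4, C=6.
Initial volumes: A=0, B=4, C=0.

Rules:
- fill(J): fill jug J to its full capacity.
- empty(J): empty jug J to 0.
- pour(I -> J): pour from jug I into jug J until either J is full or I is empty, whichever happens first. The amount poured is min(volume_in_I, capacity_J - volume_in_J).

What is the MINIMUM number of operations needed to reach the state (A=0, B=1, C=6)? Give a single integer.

BFS from (A=0, B=4, C=0). One shortest path:
  1. fill(A) -> (A=3 B=4 C=0)
  2. pour(A -> C) -> (A=0 B=4 C=3)
  3. pour(B -> C) -> (A=0 B=1 C=6)
Reached target in 3 moves.

Answer: 3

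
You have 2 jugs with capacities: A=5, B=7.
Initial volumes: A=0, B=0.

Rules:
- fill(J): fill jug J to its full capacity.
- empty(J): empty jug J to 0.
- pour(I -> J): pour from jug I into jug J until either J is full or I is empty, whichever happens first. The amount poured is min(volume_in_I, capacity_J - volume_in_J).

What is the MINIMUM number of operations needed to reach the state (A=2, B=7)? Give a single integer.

Answer: 5

Derivation:
BFS from (A=0, B=0). One shortest path:
  1. fill(B) -> (A=0 B=7)
  2. pour(B -> A) -> (A=5 B=2)
  3. empty(A) -> (A=0 B=2)
  4. pour(B -> A) -> (A=2 B=0)
  5. fill(B) -> (A=2 B=7)
Reached target in 5 moves.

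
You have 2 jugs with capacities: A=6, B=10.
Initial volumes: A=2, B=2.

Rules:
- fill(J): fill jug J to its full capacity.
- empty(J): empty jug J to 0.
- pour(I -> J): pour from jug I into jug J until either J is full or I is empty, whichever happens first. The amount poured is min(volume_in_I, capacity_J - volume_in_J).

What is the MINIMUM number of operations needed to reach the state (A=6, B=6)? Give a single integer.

Answer: 2

Derivation:
BFS from (A=2, B=2). One shortest path:
  1. fill(B) -> (A=2 B=10)
  2. pour(B -> A) -> (A=6 B=6)
Reached target in 2 moves.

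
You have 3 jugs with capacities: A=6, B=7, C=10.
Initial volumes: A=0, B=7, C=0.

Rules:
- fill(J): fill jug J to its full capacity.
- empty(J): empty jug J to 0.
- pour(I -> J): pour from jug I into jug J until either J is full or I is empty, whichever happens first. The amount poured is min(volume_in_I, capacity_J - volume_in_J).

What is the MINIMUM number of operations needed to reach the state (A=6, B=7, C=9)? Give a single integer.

BFS from (A=0, B=7, C=0). One shortest path:
  1. fill(A) -> (A=6 B=7 C=0)
  2. empty(B) -> (A=6 B=0 C=0)
  3. fill(C) -> (A=6 B=0 C=10)
  4. pour(A -> B) -> (A=0 B=6 C=10)
  5. fill(A) -> (A=6 B=6 C=10)
  6. pour(C -> B) -> (A=6 B=7 C=9)
Reached target in 6 moves.

Answer: 6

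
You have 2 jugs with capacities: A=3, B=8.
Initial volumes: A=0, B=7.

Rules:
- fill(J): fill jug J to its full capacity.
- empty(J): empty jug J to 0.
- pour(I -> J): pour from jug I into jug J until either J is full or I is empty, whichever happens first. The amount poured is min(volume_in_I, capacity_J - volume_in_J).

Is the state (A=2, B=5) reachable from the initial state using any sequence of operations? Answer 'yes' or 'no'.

BFS explored all 22 reachable states.
Reachable set includes: (0,0), (0,1), (0,2), (0,3), (0,4), (0,5), (0,6), (0,7), (0,8), (1,0), (1,8), (2,0) ...
Target (A=2, B=5) not in reachable set → no.

Answer: no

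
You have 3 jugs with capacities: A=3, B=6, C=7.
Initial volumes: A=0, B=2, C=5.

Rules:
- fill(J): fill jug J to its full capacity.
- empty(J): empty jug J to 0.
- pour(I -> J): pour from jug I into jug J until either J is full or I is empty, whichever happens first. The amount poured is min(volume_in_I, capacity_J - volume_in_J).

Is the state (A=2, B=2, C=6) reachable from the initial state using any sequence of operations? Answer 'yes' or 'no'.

BFS explored all 164 reachable states.
Reachable set includes: (0,0,0), (0,0,1), (0,0,2), (0,0,3), (0,0,4), (0,0,5), (0,0,6), (0,0,7), (0,1,0), (0,1,1), (0,1,2), (0,1,3) ...
Target (A=2, B=2, C=6) not in reachable set → no.

Answer: no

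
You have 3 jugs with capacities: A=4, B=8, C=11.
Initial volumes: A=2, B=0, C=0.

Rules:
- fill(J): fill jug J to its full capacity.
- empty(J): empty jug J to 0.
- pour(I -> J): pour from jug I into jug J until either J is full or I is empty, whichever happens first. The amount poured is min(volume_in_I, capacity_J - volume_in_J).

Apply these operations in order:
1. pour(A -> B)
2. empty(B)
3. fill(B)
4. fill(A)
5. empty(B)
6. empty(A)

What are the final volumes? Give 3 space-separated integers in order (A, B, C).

Step 1: pour(A -> B) -> (A=0 B=2 C=0)
Step 2: empty(B) -> (A=0 B=0 C=0)
Step 3: fill(B) -> (A=0 B=8 C=0)
Step 4: fill(A) -> (A=4 B=8 C=0)
Step 5: empty(B) -> (A=4 B=0 C=0)
Step 6: empty(A) -> (A=0 B=0 C=0)

Answer: 0 0 0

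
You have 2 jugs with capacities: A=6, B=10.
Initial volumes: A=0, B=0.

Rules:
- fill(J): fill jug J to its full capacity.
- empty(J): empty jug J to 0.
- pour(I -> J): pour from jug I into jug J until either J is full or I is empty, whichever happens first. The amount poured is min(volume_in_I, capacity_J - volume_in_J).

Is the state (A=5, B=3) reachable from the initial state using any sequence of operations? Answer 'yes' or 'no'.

BFS explored all 16 reachable states.
Reachable set includes: (0,0), (0,2), (0,4), (0,6), (0,8), (0,10), (2,0), (2,10), (4,0), (4,10), (6,0), (6,2) ...
Target (A=5, B=3) not in reachable set → no.

Answer: no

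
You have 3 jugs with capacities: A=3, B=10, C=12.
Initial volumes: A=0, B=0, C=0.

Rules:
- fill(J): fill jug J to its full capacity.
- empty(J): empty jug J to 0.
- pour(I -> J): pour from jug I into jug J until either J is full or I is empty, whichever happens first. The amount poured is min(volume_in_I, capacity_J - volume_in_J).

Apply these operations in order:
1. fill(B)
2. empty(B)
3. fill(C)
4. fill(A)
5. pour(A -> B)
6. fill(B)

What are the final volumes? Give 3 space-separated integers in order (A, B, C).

Answer: 0 10 12

Derivation:
Step 1: fill(B) -> (A=0 B=10 C=0)
Step 2: empty(B) -> (A=0 B=0 C=0)
Step 3: fill(C) -> (A=0 B=0 C=12)
Step 4: fill(A) -> (A=3 B=0 C=12)
Step 5: pour(A -> B) -> (A=0 B=3 C=12)
Step 6: fill(B) -> (A=0 B=10 C=12)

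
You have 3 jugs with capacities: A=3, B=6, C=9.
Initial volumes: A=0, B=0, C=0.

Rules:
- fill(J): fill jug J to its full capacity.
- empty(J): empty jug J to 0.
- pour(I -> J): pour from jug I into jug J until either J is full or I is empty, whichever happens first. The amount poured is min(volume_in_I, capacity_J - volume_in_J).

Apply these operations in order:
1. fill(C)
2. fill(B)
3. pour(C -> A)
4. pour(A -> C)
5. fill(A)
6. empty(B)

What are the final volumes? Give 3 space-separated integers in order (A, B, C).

Answer: 3 0 9

Derivation:
Step 1: fill(C) -> (A=0 B=0 C=9)
Step 2: fill(B) -> (A=0 B=6 C=9)
Step 3: pour(C -> A) -> (A=3 B=6 C=6)
Step 4: pour(A -> C) -> (A=0 B=6 C=9)
Step 5: fill(A) -> (A=3 B=6 C=9)
Step 6: empty(B) -> (A=3 B=0 C=9)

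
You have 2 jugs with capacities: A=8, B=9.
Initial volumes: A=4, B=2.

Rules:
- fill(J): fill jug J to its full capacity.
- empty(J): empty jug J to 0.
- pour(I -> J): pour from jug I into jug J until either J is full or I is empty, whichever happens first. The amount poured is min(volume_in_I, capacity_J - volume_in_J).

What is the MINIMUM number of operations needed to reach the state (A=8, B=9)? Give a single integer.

BFS from (A=4, B=2). One shortest path:
  1. fill(A) -> (A=8 B=2)
  2. fill(B) -> (A=8 B=9)
Reached target in 2 moves.

Answer: 2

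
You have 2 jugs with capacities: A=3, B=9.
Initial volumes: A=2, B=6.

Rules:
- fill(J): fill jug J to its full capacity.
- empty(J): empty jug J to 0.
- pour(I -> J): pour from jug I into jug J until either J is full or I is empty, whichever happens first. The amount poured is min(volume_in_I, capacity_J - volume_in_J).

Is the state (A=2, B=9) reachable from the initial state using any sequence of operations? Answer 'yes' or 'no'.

Answer: yes

Derivation:
BFS from (A=2, B=6):
  1. fill(B) -> (A=2 B=9)
Target reached → yes.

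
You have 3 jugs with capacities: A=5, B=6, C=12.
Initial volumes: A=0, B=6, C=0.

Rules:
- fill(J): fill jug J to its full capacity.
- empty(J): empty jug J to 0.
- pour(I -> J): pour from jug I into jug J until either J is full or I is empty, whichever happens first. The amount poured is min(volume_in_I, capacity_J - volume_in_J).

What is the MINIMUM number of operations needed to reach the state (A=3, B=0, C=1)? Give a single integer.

Answer: 8

Derivation:
BFS from (A=0, B=6, C=0). One shortest path:
  1. fill(A) -> (A=5 B=6 C=0)
  2. pour(A -> C) -> (A=0 B=6 C=5)
  3. fill(A) -> (A=5 B=6 C=5)
  4. pour(A -> C) -> (A=0 B=6 C=10)
  5. pour(B -> A) -> (A=5 B=1 C=10)
  6. pour(A -> C) -> (A=3 B=1 C=12)
  7. empty(C) -> (A=3 B=1 C=0)
  8. pour(B -> C) -> (A=3 B=0 C=1)
Reached target in 8 moves.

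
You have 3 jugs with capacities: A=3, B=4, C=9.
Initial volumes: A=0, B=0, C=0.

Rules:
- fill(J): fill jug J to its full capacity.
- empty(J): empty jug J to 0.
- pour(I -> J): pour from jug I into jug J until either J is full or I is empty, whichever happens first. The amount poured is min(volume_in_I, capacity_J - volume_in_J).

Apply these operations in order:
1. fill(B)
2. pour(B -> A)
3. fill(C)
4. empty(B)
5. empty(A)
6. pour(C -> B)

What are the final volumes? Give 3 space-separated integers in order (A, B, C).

Step 1: fill(B) -> (A=0 B=4 C=0)
Step 2: pour(B -> A) -> (A=3 B=1 C=0)
Step 3: fill(C) -> (A=3 B=1 C=9)
Step 4: empty(B) -> (A=3 B=0 C=9)
Step 5: empty(A) -> (A=0 B=0 C=9)
Step 6: pour(C -> B) -> (A=0 B=4 C=5)

Answer: 0 4 5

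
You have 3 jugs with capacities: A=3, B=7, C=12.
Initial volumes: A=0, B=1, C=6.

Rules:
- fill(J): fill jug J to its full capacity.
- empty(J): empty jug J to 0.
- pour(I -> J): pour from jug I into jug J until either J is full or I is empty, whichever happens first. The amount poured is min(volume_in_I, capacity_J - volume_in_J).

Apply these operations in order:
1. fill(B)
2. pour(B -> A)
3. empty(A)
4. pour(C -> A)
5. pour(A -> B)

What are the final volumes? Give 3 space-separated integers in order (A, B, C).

Answer: 0 7 3

Derivation:
Step 1: fill(B) -> (A=0 B=7 C=6)
Step 2: pour(B -> A) -> (A=3 B=4 C=6)
Step 3: empty(A) -> (A=0 B=4 C=6)
Step 4: pour(C -> A) -> (A=3 B=4 C=3)
Step 5: pour(A -> B) -> (A=0 B=7 C=3)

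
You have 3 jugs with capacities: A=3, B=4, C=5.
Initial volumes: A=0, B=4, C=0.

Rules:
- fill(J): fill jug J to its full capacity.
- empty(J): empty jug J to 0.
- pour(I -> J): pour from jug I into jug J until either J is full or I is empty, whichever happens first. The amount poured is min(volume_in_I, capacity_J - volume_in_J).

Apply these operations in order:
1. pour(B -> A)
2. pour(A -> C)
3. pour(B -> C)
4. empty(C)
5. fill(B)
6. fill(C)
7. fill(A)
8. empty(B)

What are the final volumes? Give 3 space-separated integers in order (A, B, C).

Answer: 3 0 5

Derivation:
Step 1: pour(B -> A) -> (A=3 B=1 C=0)
Step 2: pour(A -> C) -> (A=0 B=1 C=3)
Step 3: pour(B -> C) -> (A=0 B=0 C=4)
Step 4: empty(C) -> (A=0 B=0 C=0)
Step 5: fill(B) -> (A=0 B=4 C=0)
Step 6: fill(C) -> (A=0 B=4 C=5)
Step 7: fill(A) -> (A=3 B=4 C=5)
Step 8: empty(B) -> (A=3 B=0 C=5)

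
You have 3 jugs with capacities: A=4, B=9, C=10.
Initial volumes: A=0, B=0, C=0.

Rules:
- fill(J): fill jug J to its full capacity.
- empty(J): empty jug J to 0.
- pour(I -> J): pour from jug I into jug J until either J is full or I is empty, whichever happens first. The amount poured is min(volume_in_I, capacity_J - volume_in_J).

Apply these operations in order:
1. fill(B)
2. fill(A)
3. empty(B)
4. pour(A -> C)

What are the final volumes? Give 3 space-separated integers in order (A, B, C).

Answer: 0 0 4

Derivation:
Step 1: fill(B) -> (A=0 B=9 C=0)
Step 2: fill(A) -> (A=4 B=9 C=0)
Step 3: empty(B) -> (A=4 B=0 C=0)
Step 4: pour(A -> C) -> (A=0 B=0 C=4)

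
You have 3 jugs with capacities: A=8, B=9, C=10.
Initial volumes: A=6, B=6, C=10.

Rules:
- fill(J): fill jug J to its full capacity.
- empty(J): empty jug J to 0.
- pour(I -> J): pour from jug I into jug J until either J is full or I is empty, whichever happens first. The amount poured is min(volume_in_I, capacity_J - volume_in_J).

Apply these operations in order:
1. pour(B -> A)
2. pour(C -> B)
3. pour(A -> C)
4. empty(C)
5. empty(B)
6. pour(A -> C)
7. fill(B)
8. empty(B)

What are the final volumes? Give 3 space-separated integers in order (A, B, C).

Step 1: pour(B -> A) -> (A=8 B=4 C=10)
Step 2: pour(C -> B) -> (A=8 B=9 C=5)
Step 3: pour(A -> C) -> (A=3 B=9 C=10)
Step 4: empty(C) -> (A=3 B=9 C=0)
Step 5: empty(B) -> (A=3 B=0 C=0)
Step 6: pour(A -> C) -> (A=0 B=0 C=3)
Step 7: fill(B) -> (A=0 B=9 C=3)
Step 8: empty(B) -> (A=0 B=0 C=3)

Answer: 0 0 3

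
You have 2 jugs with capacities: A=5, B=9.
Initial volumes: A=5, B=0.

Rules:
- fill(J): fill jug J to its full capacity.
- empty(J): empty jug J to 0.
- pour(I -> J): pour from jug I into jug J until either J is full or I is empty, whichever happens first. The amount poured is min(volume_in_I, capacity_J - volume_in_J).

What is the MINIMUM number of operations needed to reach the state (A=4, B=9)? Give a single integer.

BFS from (A=5, B=0). One shortest path:
  1. empty(A) -> (A=0 B=0)
  2. fill(B) -> (A=0 B=9)
  3. pour(B -> A) -> (A=5 B=4)
  4. empty(A) -> (A=0 B=4)
  5. pour(B -> A) -> (A=4 B=0)
  6. fill(B) -> (A=4 B=9)
Reached target in 6 moves.

Answer: 6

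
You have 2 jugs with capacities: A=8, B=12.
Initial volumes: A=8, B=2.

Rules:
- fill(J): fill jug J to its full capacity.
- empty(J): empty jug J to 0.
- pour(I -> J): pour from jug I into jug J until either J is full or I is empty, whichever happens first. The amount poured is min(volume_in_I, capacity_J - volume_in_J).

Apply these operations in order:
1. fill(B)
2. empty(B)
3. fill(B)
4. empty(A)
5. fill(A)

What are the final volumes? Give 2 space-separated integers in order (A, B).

Step 1: fill(B) -> (A=8 B=12)
Step 2: empty(B) -> (A=8 B=0)
Step 3: fill(B) -> (A=8 B=12)
Step 4: empty(A) -> (A=0 B=12)
Step 5: fill(A) -> (A=8 B=12)

Answer: 8 12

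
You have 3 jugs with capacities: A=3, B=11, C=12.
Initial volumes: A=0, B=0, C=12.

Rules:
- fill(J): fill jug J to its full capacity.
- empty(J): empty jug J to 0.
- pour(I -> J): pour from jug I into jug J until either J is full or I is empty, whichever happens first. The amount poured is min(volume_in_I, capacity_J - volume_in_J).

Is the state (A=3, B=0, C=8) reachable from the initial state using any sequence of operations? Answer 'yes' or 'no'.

Answer: yes

Derivation:
BFS from (A=0, B=0, C=12):
  1. fill(B) -> (A=0 B=11 C=12)
  2. empty(C) -> (A=0 B=11 C=0)
  3. pour(B -> A) -> (A=3 B=8 C=0)
  4. pour(B -> C) -> (A=3 B=0 C=8)
Target reached → yes.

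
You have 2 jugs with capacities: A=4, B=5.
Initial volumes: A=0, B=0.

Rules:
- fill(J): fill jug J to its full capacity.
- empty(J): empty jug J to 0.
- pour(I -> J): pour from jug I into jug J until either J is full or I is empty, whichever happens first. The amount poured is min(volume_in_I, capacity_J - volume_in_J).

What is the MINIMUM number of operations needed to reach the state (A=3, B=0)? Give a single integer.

BFS from (A=0, B=0). One shortest path:
  1. fill(A) -> (A=4 B=0)
  2. pour(A -> B) -> (A=0 B=4)
  3. fill(A) -> (A=4 B=4)
  4. pour(A -> B) -> (A=3 B=5)
  5. empty(B) -> (A=3 B=0)
Reached target in 5 moves.

Answer: 5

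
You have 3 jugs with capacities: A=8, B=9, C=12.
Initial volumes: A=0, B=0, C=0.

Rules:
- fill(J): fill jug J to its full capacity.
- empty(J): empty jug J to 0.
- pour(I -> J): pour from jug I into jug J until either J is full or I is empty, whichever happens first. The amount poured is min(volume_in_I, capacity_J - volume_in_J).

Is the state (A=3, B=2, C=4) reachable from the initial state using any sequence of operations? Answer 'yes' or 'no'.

Answer: no

Derivation:
BFS explored all 554 reachable states.
Reachable set includes: (0,0,0), (0,0,1), (0,0,2), (0,0,3), (0,0,4), (0,0,5), (0,0,6), (0,0,7), (0,0,8), (0,0,9), (0,0,10), (0,0,11) ...
Target (A=3, B=2, C=4) not in reachable set → no.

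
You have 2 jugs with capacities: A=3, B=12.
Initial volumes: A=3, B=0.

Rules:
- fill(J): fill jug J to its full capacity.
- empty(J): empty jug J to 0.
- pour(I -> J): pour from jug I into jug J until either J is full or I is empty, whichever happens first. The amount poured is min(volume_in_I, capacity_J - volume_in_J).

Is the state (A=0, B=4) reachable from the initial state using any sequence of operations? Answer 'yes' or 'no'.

BFS explored all 10 reachable states.
Reachable set includes: (0,0), (0,3), (0,6), (0,9), (0,12), (3,0), (3,3), (3,6), (3,9), (3,12)
Target (A=0, B=4) not in reachable set → no.

Answer: no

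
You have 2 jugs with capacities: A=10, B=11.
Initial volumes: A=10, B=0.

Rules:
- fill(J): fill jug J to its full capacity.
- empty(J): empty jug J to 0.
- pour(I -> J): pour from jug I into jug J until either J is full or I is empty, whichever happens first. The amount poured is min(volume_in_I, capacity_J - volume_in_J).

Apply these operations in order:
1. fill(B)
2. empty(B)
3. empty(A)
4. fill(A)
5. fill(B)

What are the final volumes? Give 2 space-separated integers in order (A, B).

Step 1: fill(B) -> (A=10 B=11)
Step 2: empty(B) -> (A=10 B=0)
Step 3: empty(A) -> (A=0 B=0)
Step 4: fill(A) -> (A=10 B=0)
Step 5: fill(B) -> (A=10 B=11)

Answer: 10 11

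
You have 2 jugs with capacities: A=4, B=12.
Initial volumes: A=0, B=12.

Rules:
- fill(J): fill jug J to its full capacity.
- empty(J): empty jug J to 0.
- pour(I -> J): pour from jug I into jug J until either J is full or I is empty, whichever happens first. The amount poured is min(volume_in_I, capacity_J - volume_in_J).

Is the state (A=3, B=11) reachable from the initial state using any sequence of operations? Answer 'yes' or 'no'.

BFS explored all 8 reachable states.
Reachable set includes: (0,0), (0,4), (0,8), (0,12), (4,0), (4,4), (4,8), (4,12)
Target (A=3, B=11) not in reachable set → no.

Answer: no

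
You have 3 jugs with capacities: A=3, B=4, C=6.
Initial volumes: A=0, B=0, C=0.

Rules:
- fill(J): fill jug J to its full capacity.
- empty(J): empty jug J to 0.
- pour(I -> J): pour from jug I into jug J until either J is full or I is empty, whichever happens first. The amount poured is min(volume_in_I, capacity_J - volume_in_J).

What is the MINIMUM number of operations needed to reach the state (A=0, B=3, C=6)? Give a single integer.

Answer: 3

Derivation:
BFS from (A=0, B=0, C=0). One shortest path:
  1. fill(A) -> (A=3 B=0 C=0)
  2. fill(C) -> (A=3 B=0 C=6)
  3. pour(A -> B) -> (A=0 B=3 C=6)
Reached target in 3 moves.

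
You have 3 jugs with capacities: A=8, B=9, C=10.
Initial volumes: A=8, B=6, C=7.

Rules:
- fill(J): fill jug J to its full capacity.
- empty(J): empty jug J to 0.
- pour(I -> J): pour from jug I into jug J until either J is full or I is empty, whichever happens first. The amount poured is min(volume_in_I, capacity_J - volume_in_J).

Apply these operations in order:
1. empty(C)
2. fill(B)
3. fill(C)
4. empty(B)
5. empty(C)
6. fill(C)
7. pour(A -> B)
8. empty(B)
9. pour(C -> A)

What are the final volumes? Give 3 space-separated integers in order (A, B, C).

Step 1: empty(C) -> (A=8 B=6 C=0)
Step 2: fill(B) -> (A=8 B=9 C=0)
Step 3: fill(C) -> (A=8 B=9 C=10)
Step 4: empty(B) -> (A=8 B=0 C=10)
Step 5: empty(C) -> (A=8 B=0 C=0)
Step 6: fill(C) -> (A=8 B=0 C=10)
Step 7: pour(A -> B) -> (A=0 B=8 C=10)
Step 8: empty(B) -> (A=0 B=0 C=10)
Step 9: pour(C -> A) -> (A=8 B=0 C=2)

Answer: 8 0 2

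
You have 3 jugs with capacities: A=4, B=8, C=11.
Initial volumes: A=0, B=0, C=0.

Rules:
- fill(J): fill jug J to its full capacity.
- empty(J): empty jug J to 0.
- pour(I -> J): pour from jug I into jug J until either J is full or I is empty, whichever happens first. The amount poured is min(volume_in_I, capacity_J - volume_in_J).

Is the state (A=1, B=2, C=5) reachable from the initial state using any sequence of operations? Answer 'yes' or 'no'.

BFS explored all 330 reachable states.
Reachable set includes: (0,0,0), (0,0,1), (0,0,2), (0,0,3), (0,0,4), (0,0,5), (0,0,6), (0,0,7), (0,0,8), (0,0,9), (0,0,10), (0,0,11) ...
Target (A=1, B=2, C=5) not in reachable set → no.

Answer: no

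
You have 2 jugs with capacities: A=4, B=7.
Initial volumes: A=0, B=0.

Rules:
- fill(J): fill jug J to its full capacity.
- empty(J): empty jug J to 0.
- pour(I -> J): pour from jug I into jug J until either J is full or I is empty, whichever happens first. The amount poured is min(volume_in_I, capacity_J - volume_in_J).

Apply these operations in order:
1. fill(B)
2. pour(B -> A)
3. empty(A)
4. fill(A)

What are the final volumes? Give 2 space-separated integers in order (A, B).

Step 1: fill(B) -> (A=0 B=7)
Step 2: pour(B -> A) -> (A=4 B=3)
Step 3: empty(A) -> (A=0 B=3)
Step 4: fill(A) -> (A=4 B=3)

Answer: 4 3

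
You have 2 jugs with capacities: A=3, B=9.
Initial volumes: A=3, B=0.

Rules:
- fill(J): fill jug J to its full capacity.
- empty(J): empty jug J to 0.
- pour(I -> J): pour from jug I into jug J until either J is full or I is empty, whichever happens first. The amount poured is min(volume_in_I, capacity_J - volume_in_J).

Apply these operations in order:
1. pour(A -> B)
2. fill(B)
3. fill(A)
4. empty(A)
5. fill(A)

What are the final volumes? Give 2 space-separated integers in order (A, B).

Step 1: pour(A -> B) -> (A=0 B=3)
Step 2: fill(B) -> (A=0 B=9)
Step 3: fill(A) -> (A=3 B=9)
Step 4: empty(A) -> (A=0 B=9)
Step 5: fill(A) -> (A=3 B=9)

Answer: 3 9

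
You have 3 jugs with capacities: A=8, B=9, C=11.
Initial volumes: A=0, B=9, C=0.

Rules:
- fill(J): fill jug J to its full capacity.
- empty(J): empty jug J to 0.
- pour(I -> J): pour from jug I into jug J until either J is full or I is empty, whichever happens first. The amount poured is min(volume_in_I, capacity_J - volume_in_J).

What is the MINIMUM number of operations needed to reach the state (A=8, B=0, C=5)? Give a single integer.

Answer: 7

Derivation:
BFS from (A=0, B=9, C=0). One shortest path:
  1. empty(B) -> (A=0 B=0 C=0)
  2. fill(C) -> (A=0 B=0 C=11)
  3. pour(C -> A) -> (A=8 B=0 C=3)
  4. pour(C -> B) -> (A=8 B=3 C=0)
  5. fill(C) -> (A=8 B=3 C=11)
  6. pour(C -> B) -> (A=8 B=9 C=5)
  7. empty(B) -> (A=8 B=0 C=5)
Reached target in 7 moves.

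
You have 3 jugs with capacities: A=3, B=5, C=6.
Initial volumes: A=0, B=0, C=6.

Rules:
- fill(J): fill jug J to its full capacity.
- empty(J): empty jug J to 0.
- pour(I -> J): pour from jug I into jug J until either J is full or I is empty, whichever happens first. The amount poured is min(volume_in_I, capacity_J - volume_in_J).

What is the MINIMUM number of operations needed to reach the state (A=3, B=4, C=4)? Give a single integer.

Answer: 6

Derivation:
BFS from (A=0, B=0, C=6). One shortest path:
  1. pour(C -> B) -> (A=0 B=5 C=1)
  2. pour(B -> A) -> (A=3 B=2 C=1)
  3. pour(A -> C) -> (A=0 B=2 C=4)
  4. pour(B -> A) -> (A=2 B=0 C=4)
  5. fill(B) -> (A=2 B=5 C=4)
  6. pour(B -> A) -> (A=3 B=4 C=4)
Reached target in 6 moves.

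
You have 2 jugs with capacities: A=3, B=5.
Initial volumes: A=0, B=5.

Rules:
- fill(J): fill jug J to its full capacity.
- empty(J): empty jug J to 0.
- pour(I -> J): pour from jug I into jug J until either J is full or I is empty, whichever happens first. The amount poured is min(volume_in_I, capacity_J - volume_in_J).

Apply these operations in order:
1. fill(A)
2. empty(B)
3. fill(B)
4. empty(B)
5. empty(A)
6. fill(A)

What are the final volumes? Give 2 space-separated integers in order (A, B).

Step 1: fill(A) -> (A=3 B=5)
Step 2: empty(B) -> (A=3 B=0)
Step 3: fill(B) -> (A=3 B=5)
Step 4: empty(B) -> (A=3 B=0)
Step 5: empty(A) -> (A=0 B=0)
Step 6: fill(A) -> (A=3 B=0)

Answer: 3 0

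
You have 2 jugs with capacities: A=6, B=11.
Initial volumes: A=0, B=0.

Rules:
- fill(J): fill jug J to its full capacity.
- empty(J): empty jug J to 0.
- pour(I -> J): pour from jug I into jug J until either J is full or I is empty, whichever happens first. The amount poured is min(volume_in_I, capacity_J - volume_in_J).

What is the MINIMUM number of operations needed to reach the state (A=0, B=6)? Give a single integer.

BFS from (A=0, B=0). One shortest path:
  1. fill(A) -> (A=6 B=0)
  2. pour(A -> B) -> (A=0 B=6)
Reached target in 2 moves.

Answer: 2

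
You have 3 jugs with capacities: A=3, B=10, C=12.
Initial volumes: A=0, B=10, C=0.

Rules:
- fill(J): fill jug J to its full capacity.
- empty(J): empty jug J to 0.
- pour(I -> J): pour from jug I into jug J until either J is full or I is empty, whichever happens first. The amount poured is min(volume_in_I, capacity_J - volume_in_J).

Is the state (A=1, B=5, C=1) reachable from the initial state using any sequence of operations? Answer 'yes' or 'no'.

BFS explored all 374 reachable states.
Reachable set includes: (0,0,0), (0,0,1), (0,0,2), (0,0,3), (0,0,4), (0,0,5), (0,0,6), (0,0,7), (0,0,8), (0,0,9), (0,0,10), (0,0,11) ...
Target (A=1, B=5, C=1) not in reachable set → no.

Answer: no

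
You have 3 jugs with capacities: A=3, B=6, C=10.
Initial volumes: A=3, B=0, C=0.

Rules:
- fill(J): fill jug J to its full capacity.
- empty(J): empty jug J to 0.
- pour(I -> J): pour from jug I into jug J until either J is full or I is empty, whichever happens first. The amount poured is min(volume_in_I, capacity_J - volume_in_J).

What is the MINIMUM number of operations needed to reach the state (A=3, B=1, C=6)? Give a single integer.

Answer: 8

Derivation:
BFS from (A=3, B=0, C=0). One shortest path:
  1. fill(C) -> (A=3 B=0 C=10)
  2. pour(C -> B) -> (A=3 B=6 C=4)
  3. empty(B) -> (A=3 B=0 C=4)
  4. pour(C -> B) -> (A=3 B=4 C=0)
  5. pour(A -> B) -> (A=1 B=6 C=0)
  6. pour(B -> C) -> (A=1 B=0 C=6)
  7. pour(A -> B) -> (A=0 B=1 C=6)
  8. fill(A) -> (A=3 B=1 C=6)
Reached target in 8 moves.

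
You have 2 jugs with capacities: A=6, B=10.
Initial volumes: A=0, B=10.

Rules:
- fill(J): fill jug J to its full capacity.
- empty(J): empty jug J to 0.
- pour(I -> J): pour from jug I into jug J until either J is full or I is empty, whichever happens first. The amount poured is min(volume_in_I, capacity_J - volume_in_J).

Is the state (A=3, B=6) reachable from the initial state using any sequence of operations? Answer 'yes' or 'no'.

BFS explored all 16 reachable states.
Reachable set includes: (0,0), (0,2), (0,4), (0,6), (0,8), (0,10), (2,0), (2,10), (4,0), (4,10), (6,0), (6,2) ...
Target (A=3, B=6) not in reachable set → no.

Answer: no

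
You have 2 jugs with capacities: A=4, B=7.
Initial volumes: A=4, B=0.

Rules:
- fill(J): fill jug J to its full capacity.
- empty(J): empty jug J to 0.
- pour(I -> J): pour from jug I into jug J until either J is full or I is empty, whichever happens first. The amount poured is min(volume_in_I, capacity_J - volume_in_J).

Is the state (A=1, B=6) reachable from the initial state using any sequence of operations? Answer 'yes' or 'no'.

BFS explored all 22 reachable states.
Reachable set includes: (0,0), (0,1), (0,2), (0,3), (0,4), (0,5), (0,6), (0,7), (1,0), (1,7), (2,0), (2,7) ...
Target (A=1, B=6) not in reachable set → no.

Answer: no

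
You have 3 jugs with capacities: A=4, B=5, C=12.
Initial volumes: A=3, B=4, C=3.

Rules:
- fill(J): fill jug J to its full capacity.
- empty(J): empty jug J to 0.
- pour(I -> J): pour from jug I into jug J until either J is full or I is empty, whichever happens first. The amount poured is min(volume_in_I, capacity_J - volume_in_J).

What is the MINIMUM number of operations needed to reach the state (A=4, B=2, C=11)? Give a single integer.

Answer: 5

Derivation:
BFS from (A=3, B=4, C=3). One shortest path:
  1. pour(C -> B) -> (A=3 B=5 C=2)
  2. empty(B) -> (A=3 B=0 C=2)
  3. pour(C -> B) -> (A=3 B=2 C=0)
  4. fill(C) -> (A=3 B=2 C=12)
  5. pour(C -> A) -> (A=4 B=2 C=11)
Reached target in 5 moves.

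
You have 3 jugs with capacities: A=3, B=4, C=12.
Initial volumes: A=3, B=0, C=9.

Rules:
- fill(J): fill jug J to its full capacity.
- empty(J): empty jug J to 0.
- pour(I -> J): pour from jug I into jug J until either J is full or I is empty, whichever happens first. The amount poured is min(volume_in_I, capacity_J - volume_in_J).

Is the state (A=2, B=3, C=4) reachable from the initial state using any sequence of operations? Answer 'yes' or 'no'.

BFS explored all 194 reachable states.
Reachable set includes: (0,0,0), (0,0,1), (0,0,2), (0,0,3), (0,0,4), (0,0,5), (0,0,6), (0,0,7), (0,0,8), (0,0,9), (0,0,10), (0,0,11) ...
Target (A=2, B=3, C=4) not in reachable set → no.

Answer: no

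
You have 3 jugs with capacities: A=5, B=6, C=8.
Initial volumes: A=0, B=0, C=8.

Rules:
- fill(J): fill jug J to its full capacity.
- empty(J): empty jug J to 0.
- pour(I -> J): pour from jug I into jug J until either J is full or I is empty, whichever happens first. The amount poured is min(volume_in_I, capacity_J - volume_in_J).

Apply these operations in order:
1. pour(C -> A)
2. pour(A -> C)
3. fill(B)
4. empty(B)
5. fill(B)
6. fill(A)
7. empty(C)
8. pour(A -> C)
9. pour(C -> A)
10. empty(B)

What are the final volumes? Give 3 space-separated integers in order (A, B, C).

Step 1: pour(C -> A) -> (A=5 B=0 C=3)
Step 2: pour(A -> C) -> (A=0 B=0 C=8)
Step 3: fill(B) -> (A=0 B=6 C=8)
Step 4: empty(B) -> (A=0 B=0 C=8)
Step 5: fill(B) -> (A=0 B=6 C=8)
Step 6: fill(A) -> (A=5 B=6 C=8)
Step 7: empty(C) -> (A=5 B=6 C=0)
Step 8: pour(A -> C) -> (A=0 B=6 C=5)
Step 9: pour(C -> A) -> (A=5 B=6 C=0)
Step 10: empty(B) -> (A=5 B=0 C=0)

Answer: 5 0 0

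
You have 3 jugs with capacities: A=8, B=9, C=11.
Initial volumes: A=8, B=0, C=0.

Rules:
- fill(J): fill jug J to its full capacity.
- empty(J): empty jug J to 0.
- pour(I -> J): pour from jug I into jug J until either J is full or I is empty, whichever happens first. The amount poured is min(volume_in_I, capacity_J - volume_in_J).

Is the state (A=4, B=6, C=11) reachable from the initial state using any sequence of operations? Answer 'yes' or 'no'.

BFS from (A=8, B=0, C=0):
  1. pour(A -> B) -> (A=0 B=8 C=0)
  2. fill(A) -> (A=8 B=8 C=0)
  3. pour(A -> C) -> (A=0 B=8 C=8)
  4. fill(A) -> (A=8 B=8 C=8)
  5. pour(A -> B) -> (A=7 B=9 C=8)
  6. pour(B -> C) -> (A=7 B=6 C=11)
  7. empty(C) -> (A=7 B=6 C=0)
  8. pour(A -> C) -> (A=0 B=6 C=7)
  9. fill(A) -> (A=8 B=6 C=7)
  10. pour(A -> C) -> (A=4 B=6 C=11)
Target reached → yes.

Answer: yes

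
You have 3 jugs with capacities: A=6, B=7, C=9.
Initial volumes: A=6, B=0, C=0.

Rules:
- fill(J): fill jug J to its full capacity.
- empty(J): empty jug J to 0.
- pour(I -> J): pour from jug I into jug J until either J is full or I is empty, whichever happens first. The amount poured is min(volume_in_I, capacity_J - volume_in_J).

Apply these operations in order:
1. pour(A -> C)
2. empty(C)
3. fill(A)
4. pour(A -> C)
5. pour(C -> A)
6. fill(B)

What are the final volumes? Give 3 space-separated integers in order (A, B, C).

Answer: 6 7 0

Derivation:
Step 1: pour(A -> C) -> (A=0 B=0 C=6)
Step 2: empty(C) -> (A=0 B=0 C=0)
Step 3: fill(A) -> (A=6 B=0 C=0)
Step 4: pour(A -> C) -> (A=0 B=0 C=6)
Step 5: pour(C -> A) -> (A=6 B=0 C=0)
Step 6: fill(B) -> (A=6 B=7 C=0)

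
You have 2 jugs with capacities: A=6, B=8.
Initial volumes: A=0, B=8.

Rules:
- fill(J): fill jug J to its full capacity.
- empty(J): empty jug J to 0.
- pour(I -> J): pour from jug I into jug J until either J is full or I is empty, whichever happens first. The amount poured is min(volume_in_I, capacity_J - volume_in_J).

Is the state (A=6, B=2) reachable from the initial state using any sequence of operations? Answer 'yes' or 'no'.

BFS from (A=0, B=8):
  1. pour(B -> A) -> (A=6 B=2)
Target reached → yes.

Answer: yes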